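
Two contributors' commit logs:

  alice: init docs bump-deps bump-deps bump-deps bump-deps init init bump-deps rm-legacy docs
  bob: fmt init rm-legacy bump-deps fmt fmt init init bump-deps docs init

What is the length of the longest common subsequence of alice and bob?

Taking init at alice[1]=bob[2]; then bump-deps at alice[3]=bob[4]; then init at alice[7]=bob[7]; then init at alice[8]=bob[8]; then bump-deps at alice[9]=bob[9]; then docs at alice[11]=bob[10] gives a common subsequence of length 6. The LCS DP gives dp[11][11] = 6, so this is optimal.

6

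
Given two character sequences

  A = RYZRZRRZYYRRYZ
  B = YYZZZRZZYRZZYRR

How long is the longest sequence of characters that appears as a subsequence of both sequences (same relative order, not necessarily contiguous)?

9

Taking Y at A[2]=B[2], then Z at A[3]=B[5], then R at A[4]=B[6], then Z at A[5]=B[8], then R at A[6]=B[10], then Z at A[8]=B[12], then Y at A[10]=B[13], then R at A[11]=B[14], then R at A[12]=B[15] gives a common subsequence of length 9. Since dp[14][15] = 9, nothing longer is possible.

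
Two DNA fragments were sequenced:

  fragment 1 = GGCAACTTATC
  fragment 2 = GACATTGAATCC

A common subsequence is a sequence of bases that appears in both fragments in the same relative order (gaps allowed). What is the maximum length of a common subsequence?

Let dp[i][j] be the LCS length of the first i bases of fragment 1 and the first j bases of fragment 2. dp[i][j] = dp[i-1][j-1]+1 when the i-th and j-th bases match, else max(dp[i-1][j], dp[i][j-1]).
    ·  G  A  C  A  T  T  G  A  A  T  C  C
 ·  0  0  0  0  0  0  0  0  0  0  0  0  0
 G  0  1  1  1  1  1  1  1  1  1  1  1  1
 G  0  1  1  1  1  1  1  2  2  2  2  2  2
 C  0  1  1  2  2  2  2  2  2  2  2  3  3
 A  0  1  2  2  3  3  3  3  3  3  3  3  3
 A  0  1  2  2  3  3  3  3  4  4  4  4  4
 C  0  1  2  3  3  3  3  3  4  4  4  5  5
 T  0  1  2  3  3  4  4  4  4  4  5  5  5
 T  0  1  2  3  3  4  5  5  5  5  5  5  5
 A  0  1  2  3  4  4  5  5  6  6  6  6  6
 T  0  1  2  3  4  5  5  5  6  6  7  7  7
 C  0  1  2  3  4  5  5  5  6  6  7  8  8
dp[11][12] = 8. One LCS (by backtracking along matches): GCATTATC.

8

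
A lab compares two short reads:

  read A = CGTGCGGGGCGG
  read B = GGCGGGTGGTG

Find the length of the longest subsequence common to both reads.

Let dp[i][j] be the LCS length of the first i bases of read A and the first j bases of read B. dp[i][j] = dp[i-1][j-1]+1 when the i-th and j-th bases match, else max(dp[i-1][j], dp[i][j-1]).
    ·  G  G  C  G  G  G  T  G  G  T  G
 ·  0  0  0  0  0  0  0  0  0  0  0  0
 C  0  0  0  1  1  1  1  1  1  1  1  1
 G  0  1  1  1  2  2  2  2  2  2  2  2
 T  0  1  1  1  2  2  2  3  3  3  3  3
 G  0  1  2  2  2  3  3  3  4  4  4  4
 C  0  1  2  3  3  3  3  3  4  4  4  4
 G  0  1  2  3  4  4  4  4  4  5  5  5
 G  0  1  2  3  4  5  5  5  5  5  5  6
 G  0  1  2  3  4  5  6  6  6  6  6  6
 G  0  1  2  3  4  5  6  6  7  7  7  7
 C  0  1  2  3  4  5  6  6  7  7  7  7
 G  0  1  2  3  4  5  6  6  7  8  8  8
 G  0  1  2  3  4  5  6  6  7  8  8  9
dp[12][11] = 9. One LCS (by backtracking along matches): GGCGGGGGG.

9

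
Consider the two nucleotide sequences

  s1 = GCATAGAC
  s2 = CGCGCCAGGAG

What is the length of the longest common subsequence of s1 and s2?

5

Taking G (s1 #1, s2 #4), then C (s1 #2, s2 #6), then A (s1 #3, s2 #7), then A (s1 #5, s2 #10), then G (s1 #6, s2 #11) gives a common subsequence of length 5, and the DP table's final entry dp[8][11] is also 5, so no common subsequence is longer.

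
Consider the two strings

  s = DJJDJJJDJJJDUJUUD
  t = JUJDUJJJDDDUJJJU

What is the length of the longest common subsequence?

Pick J at s[2]=t[1]; then J at s[3]=t[3]; then D at s[4]=t[4]; then J at s[5]=t[6]; then J at s[6]=t[7]; then J at s[7]=t[8]; then D at s[8]=t[11]; then J at s[10]=t[13]; then J at s[11]=t[14]; then J at s[14]=t[15]; then U at s[16]=t[16]; all 11 characters appear in both, in order. dp[17][16] = 11 confirms this is the maximum.

11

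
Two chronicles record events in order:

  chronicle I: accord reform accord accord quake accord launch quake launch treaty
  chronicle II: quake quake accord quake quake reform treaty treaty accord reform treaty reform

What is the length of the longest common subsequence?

Taking accord (chronicle I #1, chronicle II #3) → reform (chronicle I #2, chronicle II #6) → accord (chronicle I #3, chronicle II #9) → treaty (chronicle I #10, chronicle II #11) gives a common subsequence of length 4. dp[10][12] = 4 confirms this is the maximum.

4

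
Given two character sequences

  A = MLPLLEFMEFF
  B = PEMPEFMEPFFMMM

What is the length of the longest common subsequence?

8

One common subsequence of length 8: M [1,3]; then P [3,4]; then E [6,5]; then F [7,6]; then M [8,7]; then E [9,8]; then F [10,10]; then F [11,11]. dp[11][14] = 8 confirms this is the maximum.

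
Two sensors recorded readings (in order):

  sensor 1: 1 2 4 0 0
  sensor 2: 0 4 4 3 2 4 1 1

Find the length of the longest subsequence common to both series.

Let dp[i][j] be the LCS length of the first i values of sensor 1 and the first j values of sensor 2. dp[i][j] = dp[i-1][j-1]+1 when the i-th and j-th values match, else max(dp[i-1][j], dp[i][j-1]).
    ·  0  4  4  3  2  4  1  1
 ·  0  0  0  0  0  0  0  0  0
 1  0  0  0  0  0  0  0  1  1
 2  0  0  0  0  0  1  1  1  1
 4  0  0  1  1  1  1  2  2  2
 0  0  1  1  1  1  1  2  2  2
 0  0  1  1  1  1  1  2  2  2
dp[5][8] = 2. One LCS (by backtracking along matches): 2, 4.

2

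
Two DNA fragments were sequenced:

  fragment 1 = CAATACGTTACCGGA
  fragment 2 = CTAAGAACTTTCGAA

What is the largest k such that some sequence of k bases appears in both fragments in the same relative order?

Pick C at fragment 1[1]=fragment 2[1] → A at fragment 1[2]=fragment 2[4] → A at fragment 1[3]=fragment 2[6] → A at fragment 1[5]=fragment 2[7] → C at fragment 1[6]=fragment 2[8] → T at fragment 1[8]=fragment 2[10] → T at fragment 1[9]=fragment 2[11] → C at fragment 1[12]=fragment 2[12] → G at fragment 1[13]=fragment 2[13] → A at fragment 1[15]=fragment 2[15]; all 10 bases appear in both, in order. Since dp[15][15] = 10, nothing longer is possible.

10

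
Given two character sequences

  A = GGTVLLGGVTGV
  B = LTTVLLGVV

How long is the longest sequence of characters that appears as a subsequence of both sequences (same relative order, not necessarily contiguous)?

Let dp[i][j] be the LCS length of the first i characters of A and the first j characters of B. dp[i][j] = dp[i-1][j-1]+1 when the i-th and j-th characters match, else max(dp[i-1][j], dp[i][j-1]).
    ·  L  T  T  V  L  L  G  V  V
 ·  0  0  0  0  0  0  0  0  0  0
 G  0  0  0  0  0  0  0  1  1  1
 G  0  0  0  0  0  0  0  1  1  1
 T  0  0  1  1  1  1  1  1  1  1
 V  0  0  1  1  2  2  2  2  2  2
 L  0  1  1  1  2  3  3  3  3  3
 L  0  1  1  1  2  3  4  4  4  4
 G  0  1  1  1  2  3  4  5  5  5
 G  0  1  1  1  2  3  4  5  5  5
 V  0  1  1  1  2  3  4  5  6  6
 T  0  1  2  2  2  3  4  5  6  6
 G  0  1  2  2  2  3  4  5  6  6
 V  0  1  2  2  3  3  4  5  6  7
dp[12][9] = 7. One LCS (by backtracking along matches): TVLLGVV.

7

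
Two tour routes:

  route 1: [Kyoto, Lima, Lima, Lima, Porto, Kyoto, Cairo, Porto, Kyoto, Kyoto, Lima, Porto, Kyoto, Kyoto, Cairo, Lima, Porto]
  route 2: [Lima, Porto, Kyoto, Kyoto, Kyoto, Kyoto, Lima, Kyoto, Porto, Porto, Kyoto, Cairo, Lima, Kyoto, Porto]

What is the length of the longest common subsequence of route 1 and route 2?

One common subsequence of length 11: Lima [4,1], then Porto [5,2], then Kyoto [6,4], then Kyoto [9,5], then Kyoto [10,6], then Lima [11,7], then Porto [12,10], then Kyoto [14,11], then Cairo [15,12], then Lima [16,13], then Porto [17,15]. The LCS DP gives dp[17][15] = 11, so this is optimal.

11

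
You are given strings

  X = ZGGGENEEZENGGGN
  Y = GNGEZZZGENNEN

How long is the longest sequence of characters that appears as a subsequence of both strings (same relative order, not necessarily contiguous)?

Match G at X[2]=Y[1], G at X[3]=Y[3], G at X[4]=Y[8], E at X[5]=Y[9], N at X[6]=Y[11], E at X[10]=Y[12], N at X[15]=Y[13] — 7 characters in the same relative order in both, and the DP table's final entry dp[15][13] is also 7, so no common subsequence is longer.

7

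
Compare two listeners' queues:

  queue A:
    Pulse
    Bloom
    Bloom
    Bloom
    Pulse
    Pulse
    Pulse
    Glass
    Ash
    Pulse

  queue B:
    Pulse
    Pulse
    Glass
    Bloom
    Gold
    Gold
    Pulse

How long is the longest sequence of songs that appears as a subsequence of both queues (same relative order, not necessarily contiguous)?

4

Taking Pulse at queue A[6]=queue B[1], then Pulse at queue A[7]=queue B[2], then Glass at queue A[8]=queue B[3], then Pulse at queue A[10]=queue B[7] gives a common subsequence of length 4, and the DP table's final entry dp[10][7] is also 4, so no common subsequence is longer.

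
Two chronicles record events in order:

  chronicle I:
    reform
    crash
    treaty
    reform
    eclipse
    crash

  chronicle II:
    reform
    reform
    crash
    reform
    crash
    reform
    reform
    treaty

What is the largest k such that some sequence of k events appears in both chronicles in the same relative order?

One common subsequence of length 4: reform (chronicle I #1, chronicle II #2) → crash (chronicle I #2, chronicle II #3) → reform (chronicle I #4, chronicle II #4) → crash (chronicle I #6, chronicle II #5). dp[6][8] = 4 confirms this is the maximum.

4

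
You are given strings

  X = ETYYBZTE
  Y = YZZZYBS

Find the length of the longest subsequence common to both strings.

3

Taking Y [3,1]; then Y [4,5]; then B [5,6] gives a common subsequence of length 3. Since dp[8][7] = 3, nothing longer is possible.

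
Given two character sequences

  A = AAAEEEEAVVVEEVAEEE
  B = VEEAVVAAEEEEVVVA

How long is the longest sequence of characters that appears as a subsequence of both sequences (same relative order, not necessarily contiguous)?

Match A at A[1]=B[4]; then A at A[2]=B[7]; then A at A[3]=B[8]; then E at A[4]=B[9]; then E at A[5]=B[10]; then E at A[6]=B[11]; then E at A[7]=B[12]; then V at A[10]=B[13]; then V at A[11]=B[14]; then V at A[14]=B[15]; then A at A[15]=B[16] — 11 characters in the same relative order in both, and the DP table's final entry dp[18][16] is also 11, so no common subsequence is longer.

11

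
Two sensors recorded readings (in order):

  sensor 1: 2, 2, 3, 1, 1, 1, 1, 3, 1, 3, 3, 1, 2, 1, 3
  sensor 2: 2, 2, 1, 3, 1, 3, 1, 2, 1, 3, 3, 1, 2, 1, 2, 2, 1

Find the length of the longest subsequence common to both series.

11

Pick 2 [1,1] → 2 [2,2] → 3 [3,4] → 1 [4,5] → 1 [5,7] → 1 [6,9] → 3 [8,11] → 1 [9,12] → 1 [12,14] → 2 [13,16] → 1 [14,17]; all 11 values appear in both, in order. Since dp[15][17] = 11, nothing longer is possible.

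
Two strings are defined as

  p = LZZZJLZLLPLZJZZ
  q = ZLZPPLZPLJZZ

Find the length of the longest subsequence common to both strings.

Taking L [1,2], then Z [2,3], then L [6,6], then Z [7,7], then P [10,8], then L [11,9], then J [13,10], then Z [14,11], then Z [15,12] gives a common subsequence of length 9. Since dp[15][12] = 9, nothing longer is possible.

9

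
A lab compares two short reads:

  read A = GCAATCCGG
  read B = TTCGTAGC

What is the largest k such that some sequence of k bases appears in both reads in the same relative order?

4

Let dp[i][j] be the LCS length of the first i bases of read A and the first j bases of read B. dp[i][j] = dp[i-1][j-1]+1 when the i-th and j-th bases match, else max(dp[i-1][j], dp[i][j-1]).
    ·  T  T  C  G  T  A  G  C
 ·  0  0  0  0  0  0  0  0  0
 G  0  0  0  0  1  1  1  1  1
 C  0  0  0  1  1  1  1  1  2
 A  0  0  0  1  1  1  2  2  2
 A  0  0  0  1  1  1  2  2  2
 T  0  1  1  1  1  2  2  2  2
 C  0  1  1  2  2  2  2  2  3
 C  0  1  1  2  2  2  2  2  3
 G  0  1  1  2  3  3  3  3  3
 G  0  1  1  2  3  3  3  4  4
dp[9][8] = 4. One LCS (by backtracking along matches): TCGG.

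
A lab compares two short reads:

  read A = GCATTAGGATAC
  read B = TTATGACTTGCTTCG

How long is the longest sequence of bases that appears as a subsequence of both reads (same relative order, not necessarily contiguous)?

Pick G (read A #1, read B #5); then C (read A #2, read B #7); then T (read A #4, read B #8); then T (read A #5, read B #9); then G (read A #7, read B #10); then T (read A #10, read B #13); then C (read A #12, read B #14); all 7 bases appear in both, in order. dp[12][15] = 7 confirms this is the maximum.

7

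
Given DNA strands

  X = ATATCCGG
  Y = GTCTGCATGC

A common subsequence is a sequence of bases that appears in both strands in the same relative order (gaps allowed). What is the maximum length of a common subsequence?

4

One common subsequence of length 4: T at X[2]=Y[4], then A at X[3]=Y[7], then T at X[4]=Y[8], then C at X[6]=Y[10]. Since dp[8][10] = 4, nothing longer is possible.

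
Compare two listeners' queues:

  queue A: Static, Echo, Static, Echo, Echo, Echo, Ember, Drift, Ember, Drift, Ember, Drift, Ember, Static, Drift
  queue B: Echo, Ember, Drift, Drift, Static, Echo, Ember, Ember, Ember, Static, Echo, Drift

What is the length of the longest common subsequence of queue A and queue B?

8

One common subsequence of length 8: Echo (queue A #2, queue B #1) → Static (queue A #3, queue B #5) → Echo (queue A #6, queue B #6) → Ember (queue A #9, queue B #7) → Ember (queue A #11, queue B #8) → Ember (queue A #13, queue B #9) → Static (queue A #14, queue B #10) → Drift (queue A #15, queue B #12). dp[15][12] = 8 confirms this is the maximum.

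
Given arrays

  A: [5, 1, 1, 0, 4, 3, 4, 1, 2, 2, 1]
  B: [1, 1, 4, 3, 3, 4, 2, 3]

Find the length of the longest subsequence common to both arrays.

Taking 1 at A[2]=B[1], then 1 at A[3]=B[2], then 4 at A[5]=B[3], then 3 at A[6]=B[5], then 4 at A[7]=B[6], then 2 at A[9]=B[7] gives a common subsequence of length 6. Since dp[11][8] = 6, nothing longer is possible.

6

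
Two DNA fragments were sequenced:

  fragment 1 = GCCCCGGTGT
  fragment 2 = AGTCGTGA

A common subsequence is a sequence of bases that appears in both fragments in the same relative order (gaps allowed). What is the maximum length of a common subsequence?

Let dp[i][j] be the LCS length of the first i bases of fragment 1 and the first j bases of fragment 2. dp[i][j] = dp[i-1][j-1]+1 when the i-th and j-th bases match, else max(dp[i-1][j], dp[i][j-1]).
    ·  A  G  T  C  G  T  G  A
 ·  0  0  0  0  0  0  0  0  0
 G  0  0  1  1  1  1  1  1  1
 C  0  0  1  1  2  2  2  2  2
 C  0  0  1  1  2  2  2  2  2
 C  0  0  1  1  2  2  2  2  2
 C  0  0  1  1  2  2  2  2  2
 G  0  0  1  1  2  3  3  3  3
 G  0  0  1  1  2  3  3  4  4
 T  0  0  1  2  2  3  4  4  4
 G  0  0  1  2  2  3  4  5  5
 T  0  0  1  2  2  3  4  5  5
dp[10][8] = 5. One LCS (by backtracking along matches): GCGTG.

5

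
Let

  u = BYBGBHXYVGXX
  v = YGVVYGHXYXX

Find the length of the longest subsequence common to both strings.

Let dp[i][j] be the LCS length of the first i characters of u and the first j characters of v. dp[i][j] = dp[i-1][j-1]+1 when the i-th and j-th characters match, else max(dp[i-1][j], dp[i][j-1]).
    ·  Y  G  V  V  Y  G  H  X  Y  X  X
 ·  0  0  0  0  0  0  0  0  0  0  0  0
 B  0  0  0  0  0  0  0  0  0  0  0  0
 Y  0  1  1  1  1  1  1  1  1  1  1  1
 B  0  1  1  1  1  1  1  1  1  1  1  1
 G  0  1  2  2  2  2  2  2  2  2  2  2
 B  0  1  2  2  2  2  2  2  2  2  2  2
 H  0  1  2  2  2  2  2  3  3  3  3  3
 X  0  1  2  2  2  2  2  3  4  4  4  4
 Y  0  1  2  2  2  3  3  3  4  5  5  5
 V  0  1  2  3  3  3  3  3  4  5  5  5
 G  0  1  2  3  3  3  4  4  4  5  5  5
 X  0  1  2  3  3  3  4  4  5  5  6  6
 X  0  1  2  3  3  3  4  4  5  5  6  7
dp[12][11] = 7. One LCS (by backtracking along matches): YGHXYXX.

7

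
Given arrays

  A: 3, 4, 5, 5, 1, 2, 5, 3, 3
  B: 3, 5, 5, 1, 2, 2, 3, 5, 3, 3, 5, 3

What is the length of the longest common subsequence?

Let dp[i][j] be the LCS length of the first i values of A and the first j values of B. dp[i][j] = dp[i-1][j-1]+1 when the i-th and j-th values match, else max(dp[i-1][j], dp[i][j-1]).
    ·  3  5  5  1  2  2  3  5  3  3  5  3
 ·  0  0  0  0  0  0  0  0  0  0  0  0  0
 3  0  1  1  1  1  1  1  1  1  1  1  1  1
 4  0  1  1  1  1  1  1  1  1  1  1  1  1
 5  0  1  2  2  2  2  2  2  2  2  2  2  2
 5  0  1  2  3  3  3  3  3  3  3  3  3  3
 1  0  1  2  3  4  4  4  4  4  4  4  4  4
 2  0  1  2  3  4  5  5  5  5  5  5  5  5
 5  0  1  2  3  4  5  5  5  6  6  6  6  6
 3  0  1  2  3  4  5  5  6  6  7  7  7  7
 3  0  1  2  3  4  5  5  6  6  7  8  8  8
dp[9][12] = 8. One LCS (by backtracking along matches): 3, 5, 5, 1, 2, 5, 3, 3.

8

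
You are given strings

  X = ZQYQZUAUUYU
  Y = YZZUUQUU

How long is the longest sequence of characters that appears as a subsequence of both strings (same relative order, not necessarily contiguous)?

Let dp[i][j] be the LCS length of the first i characters of X and the first j characters of Y. dp[i][j] = dp[i-1][j-1]+1 when the i-th and j-th characters match, else max(dp[i-1][j], dp[i][j-1]).
    ·  Y  Z  Z  U  U  Q  U  U
 ·  0  0  0  0  0  0  0  0  0
 Z  0  0  1  1  1  1  1  1  1
 Q  0  0  1  1  1  1  2  2  2
 Y  0  1  1  1  1  1  2  2  2
 Q  0  1  1  1  1  1  2  2  2
 Z  0  1  2  2  2  2  2  2  2
 U  0  1  2  2  3  3  3  3  3
 A  0  1  2  2  3  3  3  3  3
 U  0  1  2  2  3  4  4  4  4
 U  0  1  2  2  3  4  4  5  5
 Y  0  1  2  2  3  4  4  5  5
 U  0  1  2  2  3  4  4  5  6
dp[11][8] = 6. One LCS (by backtracking along matches): ZZUUUU.

6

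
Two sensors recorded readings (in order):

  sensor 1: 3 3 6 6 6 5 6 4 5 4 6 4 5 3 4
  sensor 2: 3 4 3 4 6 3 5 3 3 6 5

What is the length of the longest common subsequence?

One common subsequence of length 6: 3 (sensor 1 #1, sensor 2 #1), then 3 (sensor 1 #2, sensor 2 #3), then 6 (sensor 1 #3, sensor 2 #5), then 5 (sensor 1 #6, sensor 2 #7), then 6 (sensor 1 #11, sensor 2 #10), then 5 (sensor 1 #13, sensor 2 #11). The LCS DP gives dp[15][11] = 6, so this is optimal.

6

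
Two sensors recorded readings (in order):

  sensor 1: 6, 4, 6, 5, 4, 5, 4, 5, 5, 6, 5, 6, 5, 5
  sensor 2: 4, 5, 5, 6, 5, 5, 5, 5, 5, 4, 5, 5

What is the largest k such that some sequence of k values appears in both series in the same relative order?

9

Match 4 [2,1] → 6 [3,4] → 5 [4,5] → 5 [6,6] → 5 [8,7] → 5 [9,8] → 5 [11,9] → 5 [13,11] → 5 [14,12] — 9 values in the same relative order in both. dp[14][12] = 9 confirms this is the maximum.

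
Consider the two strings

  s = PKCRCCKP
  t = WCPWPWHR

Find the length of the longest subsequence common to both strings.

Match P (s #1, t #5); then R (s #4, t #8) — 2 characters in the same relative order in both, and the DP table's final entry dp[8][8] is also 2, so no common subsequence is longer.

2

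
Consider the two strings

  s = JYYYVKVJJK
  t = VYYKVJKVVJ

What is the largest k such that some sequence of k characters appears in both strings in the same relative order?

Let dp[i][j] be the LCS length of the first i characters of s and the first j characters of t. dp[i][j] = dp[i-1][j-1]+1 when the i-th and j-th characters match, else max(dp[i-1][j], dp[i][j-1]).
    ·  V  Y  Y  K  V  J  K  V  V  J
 ·  0  0  0  0  0  0  0  0  0  0  0
 J  0  0  0  0  0  0  1  1  1  1  1
 Y  0  0  1  1  1  1  1  1  1  1  1
 Y  0  0  1  2  2  2  2  2  2  2  2
 Y  0  0  1  2  2  2  2  2  2  2  2
 V  0  1  1  2  2  3  3  3  3  3  3
 K  0  1  1  2  3  3  3  4  4  4  4
 V  0  1  1  2  3  4  4  4  5  5  5
 J  0  1  1  2  3  4  5  5  5  5  6
 J  0  1  1  2  3  4  5  5  5  5  6
 K  0  1  1  2  3  4  5  6  6  6  6
dp[10][10] = 6. One LCS (by backtracking along matches): YYVKVJ.

6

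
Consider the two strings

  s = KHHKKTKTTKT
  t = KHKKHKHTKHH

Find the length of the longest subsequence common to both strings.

7

Let dp[i][j] be the LCS length of the first i characters of s and the first j characters of t. dp[i][j] = dp[i-1][j-1]+1 when the i-th and j-th characters match, else max(dp[i-1][j], dp[i][j-1]).
    ·  K  H  K  K  H  K  H  T  K  H  H
 ·  0  0  0  0  0  0  0  0  0  0  0  0
 K  0  1  1  1  1  1  1  1  1  1  1  1
 H  0  1  2  2  2  2  2  2  2  2  2  2
 H  0  1  2  2  2  3  3  3  3  3  3  3
 K  0  1  2  3  3  3  4  4  4  4  4  4
 K  0  1  2  3  4  4  4  4  4  5  5  5
 T  0  1  2  3  4  4  4  4  5  5  5  5
 K  0  1  2  3  4  4  5  5  5  6  6  6
 T  0  1  2  3  4  4  5  5  6  6  6  6
 T  0  1  2  3  4  4  5  5  6  6  6  6
 K  0  1  2  3  4  4  5  5  6  7  7  7
 T  0  1  2  3  4  4  5  5  6  7  7  7
dp[11][11] = 7. One LCS (by backtracking along matches): KHKKKTK.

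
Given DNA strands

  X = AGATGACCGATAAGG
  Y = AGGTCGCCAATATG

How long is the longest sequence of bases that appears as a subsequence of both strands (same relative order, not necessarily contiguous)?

One common subsequence of length 10: A (X #1, Y #1) → G (X #2, Y #3) → T (X #4, Y #4) → G (X #5, Y #6) → C (X #7, Y #7) → C (X #8, Y #8) → A (X #10, Y #10) → T (X #11, Y #11) → A (X #12, Y #12) → G (X #15, Y #14). Since dp[15][14] = 10, nothing longer is possible.

10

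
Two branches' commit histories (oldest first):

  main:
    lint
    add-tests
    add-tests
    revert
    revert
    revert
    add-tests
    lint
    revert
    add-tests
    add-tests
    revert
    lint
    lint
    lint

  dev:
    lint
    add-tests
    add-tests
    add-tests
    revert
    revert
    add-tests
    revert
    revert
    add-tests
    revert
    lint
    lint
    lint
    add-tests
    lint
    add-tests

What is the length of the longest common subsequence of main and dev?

12

Match lint (main #1, dev #1), add-tests (main #2, dev #3), add-tests (main #3, dev #4), revert (main #4, dev #5), revert (main #5, dev #6), revert (main #6, dev #8), revert (main #9, dev #9), add-tests (main #11, dev #10), revert (main #12, dev #11), lint (main #13, dev #13), lint (main #14, dev #14), lint (main #15, dev #16) — 12 commits in the same relative order in both. dp[15][17] = 12 confirms this is the maximum.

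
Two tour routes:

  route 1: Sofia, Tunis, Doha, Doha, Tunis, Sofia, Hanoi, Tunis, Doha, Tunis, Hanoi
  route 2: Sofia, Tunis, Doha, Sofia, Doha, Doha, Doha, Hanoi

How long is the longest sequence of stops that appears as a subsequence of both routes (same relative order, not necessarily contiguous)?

Match Sofia at route 1[1]=route 2[1], Tunis at route 1[2]=route 2[2], Doha at route 1[3]=route 2[5], Doha at route 1[4]=route 2[6], Doha at route 1[9]=route 2[7], Hanoi at route 1[11]=route 2[8] — 6 stops in the same relative order in both. dp[11][8] = 6 confirms this is the maximum.

6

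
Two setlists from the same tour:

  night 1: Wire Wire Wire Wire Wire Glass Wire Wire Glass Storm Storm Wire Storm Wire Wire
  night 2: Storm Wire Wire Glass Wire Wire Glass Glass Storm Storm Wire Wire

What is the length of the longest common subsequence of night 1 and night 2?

Pick Wire at night 1[1]=night 2[2]; then Wire at night 1[2]=night 2[3]; then Wire at night 1[4]=night 2[5]; then Wire at night 1[5]=night 2[6]; then Glass at night 1[6]=night 2[7]; then Glass at night 1[9]=night 2[8]; then Storm at night 1[11]=night 2[9]; then Storm at night 1[13]=night 2[10]; then Wire at night 1[14]=night 2[11]; then Wire at night 1[15]=night 2[12]; all 10 songs appear in both, in order. dp[15][12] = 10 confirms this is the maximum.

10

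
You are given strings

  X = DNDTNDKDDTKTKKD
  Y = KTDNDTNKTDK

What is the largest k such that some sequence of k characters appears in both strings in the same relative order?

One common subsequence of length 8: D (X #1, Y #3) → N (X #2, Y #4) → D (X #3, Y #5) → T (X #4, Y #6) → N (X #5, Y #7) → K (X #7, Y #8) → D (X #9, Y #10) → K (X #14, Y #11). dp[15][11] = 8 confirms this is the maximum.

8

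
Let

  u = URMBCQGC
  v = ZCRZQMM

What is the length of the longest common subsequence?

2

One common subsequence of length 2: R [2,3], M [3,7], and the DP table's final entry dp[8][7] is also 2, so no common subsequence is longer.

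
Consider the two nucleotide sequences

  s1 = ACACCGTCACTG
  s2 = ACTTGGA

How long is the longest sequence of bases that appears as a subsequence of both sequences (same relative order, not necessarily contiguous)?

Let dp[i][j] be the LCS length of the first i bases of s1 and the first j bases of s2. dp[i][j] = dp[i-1][j-1]+1 when the i-th and j-th bases match, else max(dp[i-1][j], dp[i][j-1]).
    ·  A  C  T  T  G  G  A
 ·  0  0  0  0  0  0  0  0
 A  0  1  1  1  1  1  1  1
 C  0  1  2  2  2  2  2  2
 A  0  1  2  2  2  2  2  3
 C  0  1  2  2  2  2  2  3
 C  0  1  2  2  2  2  2  3
 G  0  1  2  2  2  3  3  3
 T  0  1  2  3  3  3  3  3
 C  0  1  2  3  3  3  3  3
 A  0  1  2  3  3  3  3  4
 C  0  1  2  3  3  3  3  4
 T  0  1  2  3  4  4  4  4
 G  0  1  2  3  4  5  5  5
dp[12][7] = 5. One LCS (by backtracking along matches): ACTTG.

5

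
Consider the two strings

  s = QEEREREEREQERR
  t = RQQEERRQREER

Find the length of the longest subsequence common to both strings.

9

Pick Q [1,3], E [2,4], E [3,5], R [4,6], R [6,7], R [9,9], E [10,10], E [12,11], R [14,12]; all 9 characters appear in both, in order. The LCS DP gives dp[14][12] = 9, so this is optimal.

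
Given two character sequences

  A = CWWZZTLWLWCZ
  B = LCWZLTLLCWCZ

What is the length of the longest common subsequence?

9

Let dp[i][j] be the LCS length of the first i characters of A and the first j characters of B. dp[i][j] = dp[i-1][j-1]+1 when the i-th and j-th characters match, else max(dp[i-1][j], dp[i][j-1]).
    ·  L  C  W  Z  L  T  L  L  C  W  C  Z
 ·  0  0  0  0  0  0  0  0  0  0  0  0  0
 C  0  0  1  1  1  1  1  1  1  1  1  1  1
 W  0  0  1  2  2  2  2  2  2  2  2  2  2
 W  0  0  1  2  2  2  2  2  2  2  3  3  3
 Z  0  0  1  2  3  3  3  3  3  3  3  3  4
 Z  0  0  1  2  3  3  3  3  3  3  3  3  4
 T  0  0  1  2  3  3  4  4  4  4  4  4  4
 L  0  1  1  2  3  4  4  5  5  5  5  5  5
 W  0  1  1  2  3  4  4  5  5  5  6  6  6
 L  0  1  1  2  3  4  4  5  6  6  6  6  6
 W  0  1  1  2  3  4  4  5  6  6  7  7  7
 C  0  1  2  2  3  4  4  5  6  7  7  8  8
 Z  0  1  2  2  3  4  4  5  6  7  7  8  9
dp[12][12] = 9. One LCS (by backtracking along matches): CWZTLLWCZ.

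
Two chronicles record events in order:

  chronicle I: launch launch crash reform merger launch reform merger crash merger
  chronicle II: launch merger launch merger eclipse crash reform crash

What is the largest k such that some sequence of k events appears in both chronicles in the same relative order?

5

Pick launch (chronicle I #1, chronicle II #1), then launch (chronicle I #2, chronicle II #3), then crash (chronicle I #3, chronicle II #6), then reform (chronicle I #7, chronicle II #7), then crash (chronicle I #9, chronicle II #8); all 5 events appear in both, in order. Since dp[10][8] = 5, nothing longer is possible.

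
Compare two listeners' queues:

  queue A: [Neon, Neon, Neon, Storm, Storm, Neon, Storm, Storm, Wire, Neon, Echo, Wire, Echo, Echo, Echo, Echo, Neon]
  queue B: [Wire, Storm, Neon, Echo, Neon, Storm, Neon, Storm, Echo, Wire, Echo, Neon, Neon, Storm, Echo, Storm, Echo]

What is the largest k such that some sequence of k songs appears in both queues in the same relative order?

One common subsequence of length 10: Neon (queue A #1, queue B #3); then Neon (queue A #3, queue B #5); then Storm (queue A #5, queue B #6); then Neon (queue A #6, queue B #7); then Storm (queue A #8, queue B #8); then Echo (queue A #11, queue B #9); then Wire (queue A #12, queue B #10); then Echo (queue A #13, queue B #11); then Echo (queue A #14, queue B #15); then Echo (queue A #16, queue B #17). dp[17][17] = 10 confirms this is the maximum.

10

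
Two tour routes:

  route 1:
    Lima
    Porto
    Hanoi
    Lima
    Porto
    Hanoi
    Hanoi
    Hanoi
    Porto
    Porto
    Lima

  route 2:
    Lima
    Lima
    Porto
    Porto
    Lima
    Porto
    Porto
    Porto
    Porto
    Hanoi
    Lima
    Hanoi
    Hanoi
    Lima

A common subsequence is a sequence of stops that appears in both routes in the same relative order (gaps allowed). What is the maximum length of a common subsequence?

8

Pick Lima (route 1 #1, route 2 #2), then Porto (route 1 #2, route 2 #4), then Lima (route 1 #4, route 2 #5), then Porto (route 1 #5, route 2 #9), then Hanoi (route 1 #6, route 2 #10), then Hanoi (route 1 #7, route 2 #12), then Hanoi (route 1 #8, route 2 #13), then Lima (route 1 #11, route 2 #14); all 8 stops appear in both, in order, and the DP table's final entry dp[11][14] is also 8, so no common subsequence is longer.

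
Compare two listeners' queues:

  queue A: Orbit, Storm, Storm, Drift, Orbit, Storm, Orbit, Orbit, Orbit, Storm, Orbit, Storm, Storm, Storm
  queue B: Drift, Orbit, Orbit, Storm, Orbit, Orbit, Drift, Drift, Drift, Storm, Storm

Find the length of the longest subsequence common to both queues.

7

Match Orbit [1,2], then Orbit [5,3], then Storm [6,4], then Orbit [7,5], then Orbit [8,6], then Storm [13,10], then Storm [14,11] — 7 songs in the same relative order in both. dp[14][11] = 7 confirms this is the maximum.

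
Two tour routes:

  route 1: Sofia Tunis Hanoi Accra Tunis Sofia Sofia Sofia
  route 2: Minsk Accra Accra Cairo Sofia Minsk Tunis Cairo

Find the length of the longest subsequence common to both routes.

Match Sofia [1,5]; then Tunis [2,7] — 2 stops in the same relative order in both. The LCS DP gives dp[8][8] = 2, so this is optimal.

2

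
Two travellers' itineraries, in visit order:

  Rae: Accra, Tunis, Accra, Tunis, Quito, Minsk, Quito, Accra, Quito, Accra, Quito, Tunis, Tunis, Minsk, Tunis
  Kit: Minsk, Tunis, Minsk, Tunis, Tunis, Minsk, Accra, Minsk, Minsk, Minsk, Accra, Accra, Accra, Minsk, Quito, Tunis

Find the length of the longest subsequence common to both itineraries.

Match Tunis [2,5], then Accra [3,7], then Minsk [6,10], then Accra [8,12], then Accra [10,13], then Quito [11,15], then Tunis [15,16] — 7 stops in the same relative order in both. Since dp[15][16] = 7, nothing longer is possible.

7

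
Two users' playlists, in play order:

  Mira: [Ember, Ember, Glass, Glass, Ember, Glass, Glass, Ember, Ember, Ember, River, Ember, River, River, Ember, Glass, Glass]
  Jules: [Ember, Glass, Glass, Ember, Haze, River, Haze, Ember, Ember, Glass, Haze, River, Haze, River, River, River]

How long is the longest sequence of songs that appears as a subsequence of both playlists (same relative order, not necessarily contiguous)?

9

Match Ember [2,1]; then Glass [3,2]; then Glass [4,3]; then Ember [5,4]; then Ember [8,8]; then Ember [9,9]; then River [11,14]; then River [13,15]; then River [14,16] — 9 songs in the same relative order in both. dp[17][16] = 9 confirms this is the maximum.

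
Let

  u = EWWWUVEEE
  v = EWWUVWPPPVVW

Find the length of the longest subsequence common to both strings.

Let dp[i][j] be the LCS length of the first i characters of u and the first j characters of v. dp[i][j] = dp[i-1][j-1]+1 when the i-th and j-th characters match, else max(dp[i-1][j], dp[i][j-1]).
    ·  E  W  W  U  V  W  P  P  P  V  V  W
 ·  0  0  0  0  0  0  0  0  0  0  0  0  0
 E  0  1  1  1  1  1  1  1  1  1  1  1  1
 W  0  1  2  2  2  2  2  2  2  2  2  2  2
 W  0  1  2  3  3  3  3  3  3  3  3  3  3
 W  0  1  2  3  3  3  4  4  4  4  4  4  4
 U  0  1  2  3  4  4  4  4  4  4  4  4  4
 V  0  1  2  3  4  5  5  5  5  5  5  5  5
 E  0  1  2  3  4  5  5  5  5  5  5  5  5
 E  0  1  2  3  4  5  5  5  5  5  5  5  5
 E  0  1  2  3  4  5  5  5  5  5  5  5  5
dp[9][12] = 5. One LCS (by backtracking along matches): EWWWV.

5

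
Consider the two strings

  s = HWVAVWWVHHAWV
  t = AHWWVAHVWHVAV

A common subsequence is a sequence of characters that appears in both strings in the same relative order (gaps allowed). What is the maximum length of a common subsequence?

One common subsequence of length 9: H (s #1, t #2), W (s #2, t #4), V (s #3, t #5), A (s #4, t #6), V (s #5, t #8), W (s #6, t #9), V (s #8, t #11), A (s #11, t #12), V (s #13, t #13). The LCS DP gives dp[13][13] = 9, so this is optimal.

9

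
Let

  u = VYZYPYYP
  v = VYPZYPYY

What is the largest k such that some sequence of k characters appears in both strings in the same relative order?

Taking V [1,1], then Y [2,2], then Z [3,4], then Y [4,5], then P [5,6], then Y [6,7], then Y [7,8] gives a common subsequence of length 7. dp[8][8] = 7 confirms this is the maximum.

7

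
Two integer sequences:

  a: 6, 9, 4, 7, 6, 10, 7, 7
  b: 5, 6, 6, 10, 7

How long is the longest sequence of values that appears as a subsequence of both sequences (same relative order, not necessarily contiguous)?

One common subsequence of length 4: 6 (a #1, b #2), 6 (a #5, b #3), 10 (a #6, b #4), 7 (a #8, b #5). The LCS DP gives dp[8][5] = 4, so this is optimal.

4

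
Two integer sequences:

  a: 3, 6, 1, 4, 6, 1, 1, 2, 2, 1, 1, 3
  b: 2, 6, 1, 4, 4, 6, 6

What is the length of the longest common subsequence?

4

One common subsequence of length 4: 6 [2,2], then 1 [3,3], then 4 [4,5], then 6 [5,7]. Since dp[12][7] = 4, nothing longer is possible.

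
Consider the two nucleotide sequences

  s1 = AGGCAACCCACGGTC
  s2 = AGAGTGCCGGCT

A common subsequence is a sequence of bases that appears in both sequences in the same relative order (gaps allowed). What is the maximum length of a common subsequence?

8

Match A (s1 #1, s2 #3), G (s1 #2, s2 #4), G (s1 #3, s2 #6), C (s1 #9, s2 #7), C (s1 #11, s2 #8), G (s1 #12, s2 #9), G (s1 #13, s2 #10), T (s1 #14, s2 #12) — 8 bases in the same relative order in both. dp[15][12] = 8 confirms this is the maximum.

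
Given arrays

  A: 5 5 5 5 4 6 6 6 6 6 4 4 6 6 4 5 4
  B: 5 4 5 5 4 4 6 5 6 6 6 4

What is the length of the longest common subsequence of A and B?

One common subsequence of length 9: 5 at A[1]=B[1] → 5 at A[2]=B[3] → 5 at A[3]=B[4] → 4 at A[5]=B[6] → 6 at A[6]=B[7] → 6 at A[10]=B[9] → 6 at A[13]=B[10] → 6 at A[14]=B[11] → 4 at A[17]=B[12]. Since dp[17][12] = 9, nothing longer is possible.

9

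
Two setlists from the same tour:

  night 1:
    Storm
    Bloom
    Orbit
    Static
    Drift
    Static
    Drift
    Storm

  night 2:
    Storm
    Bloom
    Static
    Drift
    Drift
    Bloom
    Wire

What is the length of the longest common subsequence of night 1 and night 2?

5

Taking Storm at night 1[1]=night 2[1], Bloom at night 1[2]=night 2[2], Static at night 1[4]=night 2[3], Drift at night 1[5]=night 2[4], Drift at night 1[7]=night 2[5] gives a common subsequence of length 5. dp[8][7] = 5 confirms this is the maximum.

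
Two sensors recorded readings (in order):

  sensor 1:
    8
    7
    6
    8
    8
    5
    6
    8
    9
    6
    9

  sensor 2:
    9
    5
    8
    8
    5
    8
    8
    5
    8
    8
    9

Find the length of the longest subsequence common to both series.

6

Let dp[i][j] be the LCS length of the first i values of sensor 1 and the first j values of sensor 2. dp[i][j] = dp[i-1][j-1]+1 when the i-th and j-th values match, else max(dp[i-1][j], dp[i][j-1]).
    ·  9  5  8  8  5  8  8  5  8  8  9
 ·  0  0  0  0  0  0  0  0  0  0  0  0
 8  0  0  0  1  1  1  1  1  1  1  1  1
 7  0  0  0  1  1  1  1  1  1  1  1  1
 6  0  0  0  1  1  1  1  1  1  1  1  1
 8  0  0  0  1  2  2  2  2  2  2  2  2
 8  0  0  0  1  2  2  3  3  3  3  3  3
 5  0  0  1  1  2  3  3  3  4  4  4  4
 6  0  0  1  1  2  3  3  3  4  4  4  4
 8  0  0  1  2  2  3  4  4  4  5  5  5
 9  0  1  1  2  2  3  4  4  4  5  5  6
 6  0  1  1  2  2  3  4  4  4  5  5  6
 9  0  1  1  2  2  3  4  4  4  5  5  6
dp[11][11] = 6. One LCS (by backtracking along matches): 8, 8, 8, 5, 8, 9.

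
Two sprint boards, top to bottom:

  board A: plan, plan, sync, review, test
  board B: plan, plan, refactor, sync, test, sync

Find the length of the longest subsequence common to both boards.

Pick plan at board A[1]=board B[1] → plan at board A[2]=board B[2] → sync at board A[3]=board B[4] → test at board A[5]=board B[5]; all 4 tasks appear in both, in order. dp[5][6] = 4 confirms this is the maximum.

4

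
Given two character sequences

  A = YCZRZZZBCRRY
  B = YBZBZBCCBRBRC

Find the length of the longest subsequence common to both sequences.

One common subsequence of length 7: Y at A[1]=B[1], then Z at A[3]=B[3], then Z at A[7]=B[5], then B at A[8]=B[6], then C at A[9]=B[8], then R at A[10]=B[10], then R at A[11]=B[12]. The LCS DP gives dp[12][13] = 7, so this is optimal.

7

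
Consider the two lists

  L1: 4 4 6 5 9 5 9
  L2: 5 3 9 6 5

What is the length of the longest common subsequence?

One common subsequence of length 3: 5 [4,1], then 9 [5,3], then 5 [6,5]. dp[7][5] = 3 confirms this is the maximum.

3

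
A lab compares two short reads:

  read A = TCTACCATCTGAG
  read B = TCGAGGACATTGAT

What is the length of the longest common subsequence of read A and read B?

Taking T [1,1], C [2,2], A [4,7], C [6,8], A [7,9], T [8,10], T [10,11], G [11,12], A [12,13] gives a common subsequence of length 9. The LCS DP gives dp[13][14] = 9, so this is optimal.

9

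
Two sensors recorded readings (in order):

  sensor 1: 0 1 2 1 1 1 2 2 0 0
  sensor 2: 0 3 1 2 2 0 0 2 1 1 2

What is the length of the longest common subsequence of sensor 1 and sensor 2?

Match 0 at sensor 1[1]=sensor 2[1], then 1 at sensor 1[2]=sensor 2[3], then 2 at sensor 1[3]=sensor 2[8], then 1 at sensor 1[5]=sensor 2[9], then 1 at sensor 1[6]=sensor 2[10], then 2 at sensor 1[8]=sensor 2[11] — 6 values in the same relative order in both. Since dp[10][11] = 6, nothing longer is possible.

6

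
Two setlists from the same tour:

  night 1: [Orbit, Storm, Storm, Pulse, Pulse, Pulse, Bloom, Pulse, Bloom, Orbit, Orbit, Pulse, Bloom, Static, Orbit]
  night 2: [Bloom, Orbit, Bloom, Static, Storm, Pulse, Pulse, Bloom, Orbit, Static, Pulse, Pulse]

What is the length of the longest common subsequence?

Taking Orbit at night 1[1]=night 2[2]; then Storm at night 1[3]=night 2[5]; then Pulse at night 1[5]=night 2[6]; then Pulse at night 1[6]=night 2[7]; then Bloom at night 1[7]=night 2[8]; then Pulse at night 1[8]=night 2[11]; then Pulse at night 1[12]=night 2[12] gives a common subsequence of length 7. The LCS DP gives dp[15][12] = 7, so this is optimal.

7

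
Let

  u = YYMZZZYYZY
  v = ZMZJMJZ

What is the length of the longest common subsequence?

3

One common subsequence of length 3: M at u[3]=v[2] → Z at u[4]=v[3] → Z at u[9]=v[7]. The LCS DP gives dp[10][7] = 3, so this is optimal.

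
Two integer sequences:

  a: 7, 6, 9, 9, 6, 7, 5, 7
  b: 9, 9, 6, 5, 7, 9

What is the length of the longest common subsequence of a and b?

Let dp[i][j] be the LCS length of the first i values of a and the first j values of b. dp[i][j] = dp[i-1][j-1]+1 when the i-th and j-th values match, else max(dp[i-1][j], dp[i][j-1]).
    ·  9  9  6  5  7  9
 ·  0  0  0  0  0  0  0
 7  0  0  0  0  0  1  1
 6  0  0  0  1  1  1  1
 9  0  1  1  1  1  1  2
 9  0  1  2  2  2  2  2
 6  0  1  2  3  3  3  3
 7  0  1  2  3  3  4  4
 5  0  1  2  3  4  4  4
 7  0  1  2  3  4  5  5
dp[8][6] = 5. One LCS (by backtracking along matches): 9, 9, 6, 5, 7.

5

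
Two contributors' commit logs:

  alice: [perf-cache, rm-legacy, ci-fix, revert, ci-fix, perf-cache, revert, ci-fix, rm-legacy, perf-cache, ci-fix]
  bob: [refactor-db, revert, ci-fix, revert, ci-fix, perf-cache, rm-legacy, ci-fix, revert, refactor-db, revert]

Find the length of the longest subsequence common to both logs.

6

Pick ci-fix at alice[3]=bob[3], then revert at alice[4]=bob[4], then ci-fix at alice[5]=bob[5], then perf-cache at alice[6]=bob[6], then rm-legacy at alice[9]=bob[7], then ci-fix at alice[11]=bob[8]; all 6 commits appear in both, in order. The LCS DP gives dp[11][11] = 6, so this is optimal.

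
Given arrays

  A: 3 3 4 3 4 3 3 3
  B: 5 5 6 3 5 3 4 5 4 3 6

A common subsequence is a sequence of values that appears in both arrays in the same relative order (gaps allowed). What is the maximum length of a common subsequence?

5

Let dp[i][j] be the LCS length of the first i values of A and the first j values of B. dp[i][j] = dp[i-1][j-1]+1 when the i-th and j-th values match, else max(dp[i-1][j], dp[i][j-1]).
    ·  5  5  6  3  5  3  4  5  4  3  6
 ·  0  0  0  0  0  0  0  0  0  0  0  0
 3  0  0  0  0  1  1  1  1  1  1  1  1
 3  0  0  0  0  1  1  2  2  2  2  2  2
 4  0  0  0  0  1  1  2  3  3  3  3  3
 3  0  0  0  0  1  1  2  3  3  3  4  4
 4  0  0  0  0  1  1  2  3  3  4  4  4
 3  0  0  0  0  1  1  2  3  3  4  5  5
 3  0  0  0  0  1  1  2  3  3  4  5  5
 3  0  0  0  0  1  1  2  3  3  4  5  5
dp[8][11] = 5. One LCS (by backtracking along matches): 3, 3, 4, 4, 3.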